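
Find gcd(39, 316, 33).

gcd(316, 39) = 1.
gcd(1, 33) = 1.

1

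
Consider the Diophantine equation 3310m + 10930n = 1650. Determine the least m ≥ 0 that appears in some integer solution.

159

gcd(10930, 3310) = 10  (10930 = 3·3310 + 1000, 3310 = 3·1000 + 310, 1000 = 3·310 + 70, 310 = 4·70 + 30, 70 = 2·30 + 10, 30 = 3·10).
10 divides 1650, so solutions exist.
Back-substituting, 3310·(-317) + 10930·(96) = 10.
Scale by 1650/10 = 165: (m₀, n₀) = (-52305, 15840).
General solution: m = -52305 + 1093t, n = 15840 - 331t for integer t.
m ≥ 0: smallest is -52305 mod 1093 = 159 (at t = 48), with n = -48.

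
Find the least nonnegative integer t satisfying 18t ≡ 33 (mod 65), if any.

56

gcd(65, 18) = 1  (65 = 3·18 + 11, 18 = 1·11 + 7, 11 = 1·7 + 4, 7 = 1·4 + 3, 4 = 1·3 + 1, 3 = 3·1).
1 divides 33, so solutions exist.
Back-substituting, 18·(-18) + 65·(5) = 1.
So 18·(-18) ≡ 1 (mod 65); multiply by 33: t ≡ -594 (mod 65).
Smallest nonnegative: t = -594 mod 65 = 56.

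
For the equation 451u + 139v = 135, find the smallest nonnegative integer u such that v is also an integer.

gcd(451, 139):
  451 = 3×139 + 34
  139 = 4×34 + 3
  34 = 11×3 + 1
  3 = 3×1
so gcd(451, 139) = 1.
1 divides 135, so solutions exist.
Back-substitute for Bézout coefficients:
  1 = 34 - 11×3
  ... = 451×(45) + 139×(-146)
Scale by 135/1 = 135: (u₀, v₀) = (6075, -19710).
General solution: u = 6075 + 139t, v = -19710 - 451t for integer t.
u ≥ 0: smallest is 6075 mod 139 = 98 (at t = -43), with v = -317.

98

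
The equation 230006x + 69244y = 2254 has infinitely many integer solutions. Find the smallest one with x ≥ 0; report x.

569

gcd(230006, 69244) = 14  (230006 = 3·69244 + 22274, 69244 = 3·22274 + 2422, 22274 = 9·2422 + 476, 2422 = 5·476 + 42, 476 = 11·42 + 14, 42 = 3·14).
14 divides 2254, so solutions exist.
Back-substituting, 230006·(1601) + 69244·(-5318) = 14.
Scale by 2254/14 = 161: (x₀, y₀) = (257761, -856198).
General solution: x = 257761 + 4946t, y = -856198 - 16429t for integer t.
x ≥ 0: smallest is 257761 mod 4946 = 569 (at t = -52), with y = -1890.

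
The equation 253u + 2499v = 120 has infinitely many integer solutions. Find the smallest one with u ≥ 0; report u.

gcd(2499, 253):
  2499 = 9×253 + 222
  253 = 1×222 + 31
  222 = 7×31 + 5
  31 = 6×5 + 1
  5 = 5×1
so gcd(2499, 253) = 1.
1 divides 120, so solutions exist.
Back-substitute for Bézout coefficients:
  1 = 31 - 6×5
  ... = 253×(484) + 2499×(-49)
Scale by 120/1 = 120: (u₀, v₀) = (58080, -5880).
General solution: u = 58080 + 2499t, v = -5880 - 253t for integer t.
u ≥ 0: smallest is 58080 mod 2499 = 603 (at t = -23), with v = -61.

603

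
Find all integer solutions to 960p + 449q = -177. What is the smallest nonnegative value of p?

352

gcd(960, 449):
  960 = 2*449 + 62
  449 = 7*62 + 15
  62 = 4*15 + 2
  15 = 7*2 + 1
  2 = 2*1
so gcd(960, 449) = 1.
1 divides -177, so solutions exist.
Back-substitute for Bézout coefficients:
  1 = 15 - 7*2
  ... = 960*(-210) + 449*(449)
Scale by -177/1 = -177: (p₀, q₀) = (37170, -79473).
General solution: p = 37170 + 449t, q = -79473 - 960t for integer t.
p ≥ 0: smallest is 37170 mod 449 = 352 (at t = -82), with q = -753.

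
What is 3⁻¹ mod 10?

gcd(10, 3) = 1  (10 = 3×3 + 1, 3 = 3×1).
Back-substituting, 3×(-3) + 10×(1) = 1.
So 3×-3 ≡ 1 (mod 10), and -3 mod 10 = 7.

7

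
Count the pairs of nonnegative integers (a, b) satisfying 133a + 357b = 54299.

gcd(357, 133) = 7.
By Bézout, 133·(-8) + 357·(3) = 7.
One solution: (11, 148).
General: a = 11 + 51t, b = 148 - 19t.
a ≥ 0 ⇒ t ≥ 0; b ≥ 0 ⇒ t ≤ 7. So t ∈ [0, 7]: 8 solutions.

8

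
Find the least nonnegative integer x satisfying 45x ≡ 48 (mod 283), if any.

gcd(283, 45):
  283 = 6·45 + 13
  45 = 3·13 + 6
  13 = 2·6 + 1
  6 = 6·1
so gcd(283, 45) = 1.
1 divides 48, so solutions exist.
Back-substitute for Bézout coefficients:
  1 = 13 - 2·6
  ... = 45·(-44) + 283·(7)
So 45·(-44) ≡ 1 (mod 283); multiply by 48: x ≡ -2112 (mod 283).
Smallest nonnegative: x = -2112 mod 283 = 152.

152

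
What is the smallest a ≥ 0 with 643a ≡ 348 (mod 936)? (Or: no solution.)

708

gcd(936, 643) = 1.
1 divides 348, so solutions exist.
By Bézout, 643×(115) + 936×(-79) = 1.
So 643×(115) ≡ 1 (mod 936); multiply by 348: a ≡ 40020 (mod 936).
Smallest nonnegative: a = 40020 mod 936 = 708.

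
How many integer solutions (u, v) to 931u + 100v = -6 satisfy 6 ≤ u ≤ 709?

7

gcd(931, 100) = 1  (931 = 9*100 + 31, 100 = 3*31 + 7, 31 = 4*7 + 3, 7 = 2*3 + 1, 3 = 3*1).
Back-substituting, 931*(-29) + 100*(270) = 1.
Scale by -6: particular solution (174, -1620); reduce u mod 100: (74, -689).
General solution: u = 74 + 100t, v = -689 - 931t for integer t.
6 ≤ 74 + 100t ≤ 709 gives t ∈ [0, 6], which is 7 values.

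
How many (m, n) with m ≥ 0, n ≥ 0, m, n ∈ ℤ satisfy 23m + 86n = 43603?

gcd(86, 23) = 1  (86 = 3*23 + 17, 23 = 1*17 + 6, 17 = 2*6 + 5, 6 = 1*5 + 1, 5 = 5*1).
Back-substituting, 23*(15) + 86*(-4) = 1.
Scale by 43603: one solution is (654045, -174412). Reduce m mod 86: (15, 503).
General: m = 15 + 86t, n = 503 - 23t.
m ≥ 0 ⇒ t ≥ 0; n ≥ 0 ⇒ t ≤ 21. So t ∈ [0, 21]: 22 solutions.

22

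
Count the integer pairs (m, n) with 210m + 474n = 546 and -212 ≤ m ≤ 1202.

18

gcd(474, 210) = 6.
By Bézout, 210·(-9) + 474·(4) = 6.
Particular solution: (50, -21).
General solution: m = 50 + 79t, n = -21 - 35t for integer t.
-212 ≤ 50 + 79t ≤ 1202 gives t ∈ [-3, 14], which is 18 values.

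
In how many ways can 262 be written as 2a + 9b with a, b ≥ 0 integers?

15

gcd(9, 2):
  9 = 4·2 + 1
  2 = 2·1
so gcd(9, 2) = 1.
Back-substitute for Bézout coefficients:
  1 = 9 - 4·2
  ... = 2·(-4) + 9·(1)
Scale by 262: one solution is (-1048, 262). Reduce a mod 9: (5, 28).
General: a = 5 + 9t, b = 28 - 2t.
a ≥ 0 ⇒ t ≥ 0; b ≥ 0 ⇒ t ≤ 14. So t ∈ [0, 14]: 15 solutions.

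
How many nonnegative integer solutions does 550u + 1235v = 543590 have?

4

gcd(1235, 550) = 5.
By Bézout, 550×(-119) + 1235×(53) = 5.
One solution: (171, 364).
General: u = 171 + 247t, v = 364 - 110t.
u ≥ 0 ⇒ t ≥ 0; v ≥ 0 ⇒ t ≤ 3. So t ∈ [0, 3]: 4 solutions.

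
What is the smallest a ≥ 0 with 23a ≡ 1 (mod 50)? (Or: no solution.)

gcd(50, 23) = 1.
1 divides 1, so solutions exist.
By Bézout, 23×(-13) + 50×(6) = 1.
So 23×(-13) ≡ 1 (mod 50); multiply by 1: a ≡ -13 (mod 50).
Smallest nonnegative: a = -13 mod 50 = 37.

37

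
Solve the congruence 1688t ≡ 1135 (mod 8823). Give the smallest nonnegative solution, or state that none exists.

8693

gcd(8823, 1688):
  8823 = 5*1688 + 383
  1688 = 4*383 + 156
  383 = 2*156 + 71
  156 = 2*71 + 14
  71 = 5*14 + 1
  14 = 14*1
so gcd(8823, 1688) = 1.
1 divides 1135, so solutions exist.
Back-substitute for Bézout coefficients:
  1 = 71 - 5*14
  ... = 1688*(-622) + 8823*(119)
So 1688*(-622) ≡ 1 (mod 8823); multiply by 1135: t ≡ -705970 (mod 8823).
Smallest nonnegative: t = -705970 mod 8823 = 8693.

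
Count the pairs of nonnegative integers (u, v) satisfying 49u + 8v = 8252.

21

gcd(49, 8):
  49 = 6*8 + 1
  8 = 8*1
so gcd(49, 8) = 1.
Back-substitute for Bézout coefficients:
  1 = 49 - 6*8
  ... = 49*(1) + 8*(-6)
Scale by 8252: one solution is (8252, -49512). Reduce u mod 8: (4, 1007).
General: u = 4 + 8t, v = 1007 - 49t.
u ≥ 0 ⇒ t ≥ 0; v ≥ 0 ⇒ t ≤ 20. So t ∈ [0, 20]: 21 solutions.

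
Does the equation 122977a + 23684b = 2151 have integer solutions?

gcd(122977, 23684):
  122977 = 5×23684 + 4557
  23684 = 5×4557 + 899
  4557 = 5×899 + 62
  899 = 14×62 + 31
  62 = 2×31
so gcd(122977, 23684) = 31.
31 does not divide 2151 (remainder 12), so no integer solutions.

no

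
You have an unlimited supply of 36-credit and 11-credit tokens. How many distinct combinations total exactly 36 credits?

Need nonnegative integers with 36j + 11k = 36.
gcd(36, 11) = 1, and 36·(4) + 11·(-13) = 1.
So (j₀, k₀) = (144, -468); general j = 144 + 11t, k = -468 - 36t.
j ≥ 0 ⇒ t ≥ -13; k ≥ 0 ⇒ t ≤ -13. That's 1 value of t.

1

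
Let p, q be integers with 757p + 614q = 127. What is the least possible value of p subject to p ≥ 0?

61

gcd(757, 614):
  757 = 1×614 + 143
  614 = 4×143 + 42
  143 = 3×42 + 17
  42 = 2×17 + 8
  17 = 2×8 + 1
  8 = 8×1
so gcd(757, 614) = 1.
1 divides 127, so solutions exist.
Back-substitute for Bézout coefficients:
  1 = 17 - 2×8
  ... = 757×(73) + 614×(-90)
Scale by 127/1 = 127: (p₀, q₀) = (9271, -11430).
General solution: p = 9271 + 614t, q = -11430 - 757t for integer t.
p ≥ 0: smallest is 9271 mod 614 = 61 (at t = -15), with q = -75.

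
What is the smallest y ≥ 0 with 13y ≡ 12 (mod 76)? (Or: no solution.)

36

gcd(76, 13) = 1  (76 = 5×13 + 11, 13 = 1×11 + 2, 11 = 5×2 + 1, 2 = 2×1).
1 divides 12, so solutions exist.
Back-substituting, 13×(-35) + 76×(6) = 1.
So 13×(-35) ≡ 1 (mod 76); multiply by 12: y ≡ -420 (mod 76).
Smallest nonnegative: y = -420 mod 76 = 36.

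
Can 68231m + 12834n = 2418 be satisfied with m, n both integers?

gcd(68231, 12834) = 31.
31 divides 2418, so integer solutions exist.

yes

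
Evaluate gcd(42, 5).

gcd(42, 5):
  42 = 8*5 + 2
  5 = 2*2 + 1
  2 = 2*1
so gcd(42, 5) = 1.

1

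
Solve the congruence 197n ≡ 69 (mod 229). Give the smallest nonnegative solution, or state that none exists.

gcd(229, 197) = 1.
1 divides 69, so solutions exist.
By Bézout, 197*(93) + 229*(-80) = 1.
So 197*(93) ≡ 1 (mod 229); multiply by 69: n ≡ 6417 (mod 229).
Smallest nonnegative: n = 6417 mod 229 = 5.

5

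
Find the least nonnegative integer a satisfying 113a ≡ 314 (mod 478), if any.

62

gcd(478, 113) = 1.
1 divides 314, so solutions exist.
By Bézout, 113*(55) + 478*(-13) = 1.
So 113*(55) ≡ 1 (mod 478); multiply by 314: a ≡ 17270 (mod 478).
Smallest nonnegative: a = 17270 mod 478 = 62.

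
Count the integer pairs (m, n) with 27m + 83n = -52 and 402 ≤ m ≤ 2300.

gcd(83, 27) = 1  (83 = 3·27 + 2, 27 = 13·2 + 1, 2 = 2·1).
Back-substituting, 27·(40) + 83·(-13) = 1.
Scale by -52: particular solution (-2080, 676); reduce m mod 83: (78, -26).
General solution: m = 78 + 83t, n = -26 - 27t for integer t.
402 ≤ 78 + 83t ≤ 2300 gives t ∈ [4, 26], which is 23 values.

23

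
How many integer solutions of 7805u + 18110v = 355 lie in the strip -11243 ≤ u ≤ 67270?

21

gcd(18110, 7805) = 5  (18110 = 2·7805 + 2500, 7805 = 3·2500 + 305, 2500 = 8·305 + 60, 305 = 5·60 + 5, 60 = 12·5).
Back-substituting, 7805·(297) + 18110·(-128) = 5.
Scale by 71: particular solution (21087, -9088); reduce u mod 3622: (2977, -1283).
General solution: u = 2977 + 3622t, v = -1283 - 1561t for integer t.
-11243 ≤ 2977 + 3622t ≤ 67270 gives t ∈ [-3, 17], which is 21 values.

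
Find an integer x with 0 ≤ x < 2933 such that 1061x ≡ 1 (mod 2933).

2452

gcd(2933, 1061) = 1  (2933 = 2×1061 + 811, 1061 = 1×811 + 250, 811 = 3×250 + 61, 250 = 4×61 + 6, 61 = 10×6 + 1, 6 = 6×1).
Back-substituting, 1061×(-481) + 2933×(174) = 1.
So 1061×-481 ≡ 1 (mod 2933), and -481 mod 2933 = 2452.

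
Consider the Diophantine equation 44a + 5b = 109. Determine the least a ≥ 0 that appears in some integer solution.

gcd(44, 5):
  44 = 8·5 + 4
  5 = 1·4 + 1
  4 = 4·1
so gcd(44, 5) = 1.
1 divides 109, so solutions exist.
Back-substitute for Bézout coefficients:
  1 = 5 - 1·4
  ... = 44·(-1) + 5·(9)
Scale by 109/1 = 109: (a₀, b₀) = (-109, 981).
General solution: a = -109 + 5t, b = 981 - 44t for integer t.
a ≥ 0: smallest is -109 mod 5 = 1 (at t = 22), with b = 13.

1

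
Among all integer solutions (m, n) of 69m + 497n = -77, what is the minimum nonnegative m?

287

gcd(497, 69):
  497 = 7*69 + 14
  69 = 4*14 + 13
  14 = 1*13 + 1
  13 = 13*1
so gcd(497, 69) = 1.
1 divides -77, so solutions exist.
Back-substitute for Bézout coefficients:
  1 = 14 - 1*13
  ... = 69*(-36) + 497*(5)
Scale by -77/1 = -77: (m₀, n₀) = (2772, -385).
General solution: m = 2772 + 497t, n = -385 - 69t for integer t.
m ≥ 0: smallest is 2772 mod 497 = 287 (at t = -5), with n = -40.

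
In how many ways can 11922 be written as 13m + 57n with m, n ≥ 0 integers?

16

gcd(57, 13) = 1  (57 = 4×13 + 5, 13 = 2×5 + 3, 5 = 1×3 + 2, 3 = 1×2 + 1, 2 = 2×1).
Back-substituting, 13×(22) + 57×(-5) = 1.
Scale by 11922: one solution is (262284, -59610). Reduce m mod 57: (27, 203).
General: m = 27 + 57t, n = 203 - 13t.
m ≥ 0 ⇒ t ≥ 0; n ≥ 0 ⇒ t ≤ 15. So t ∈ [0, 15]: 16 solutions.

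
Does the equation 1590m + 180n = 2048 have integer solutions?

no

gcd(1590, 180):
  1590 = 8×180 + 150
  180 = 1×150 + 30
  150 = 5×30
so gcd(1590, 180) = 30.
30 does not divide 2048 (remainder 8), so no integer solutions.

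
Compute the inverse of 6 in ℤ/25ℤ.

21

gcd(25, 6) = 1.
By Bézout, 6·(-4) + 25·(1) = 1.
So 6·-4 ≡ 1 (mod 25), and -4 mod 25 = 21.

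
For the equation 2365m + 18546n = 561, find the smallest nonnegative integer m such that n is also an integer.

gcd(18546, 2365) = 11  (18546 = 7*2365 + 1991, 2365 = 1*1991 + 374, 1991 = 5*374 + 121, 374 = 3*121 + 11, 121 = 11*11).
11 divides 561, so solutions exist.
Back-substituting, 2365*(149) + 18546*(-19) = 11.
Scale by 561/11 = 51: (m₀, n₀) = (7599, -969).
General solution: m = 7599 + 1686t, n = -969 - 215t for integer t.
m ≥ 0: smallest is 7599 mod 1686 = 855 (at t = -4), with n = -109.

855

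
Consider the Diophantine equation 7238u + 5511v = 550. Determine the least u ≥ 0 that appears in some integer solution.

gcd(7238, 5511):
  7238 = 1×5511 + 1727
  5511 = 3×1727 + 330
  1727 = 5×330 + 77
  330 = 4×77 + 22
  77 = 3×22 + 11
  22 = 2×11
so gcd(7238, 5511) = 11.
11 divides 550, so solutions exist.
Back-substitute for Bézout coefficients:
  11 = 77 - 3×22
  ... = 7238×(217) + 5511×(-285)
Scale by 550/11 = 50: (u₀, v₀) = (10850, -14250).
General solution: u = 10850 + 501t, v = -14250 - 658t for integer t.
u ≥ 0: smallest is 10850 mod 501 = 329 (at t = -21), with v = -432.

329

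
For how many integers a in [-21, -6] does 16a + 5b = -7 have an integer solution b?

gcd(16, 5) = 1.
By Bézout, 16*(1) + 5*(-3) = 1.
Particular solution: (3, -11).
General solution: a = 3 + 5t, b = -11 - 16t for integer t.
-21 ≤ 3 + 5t ≤ -6 gives t ∈ [-4, -2], which is 3 values.

3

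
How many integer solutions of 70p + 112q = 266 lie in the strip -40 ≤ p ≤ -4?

4

gcd(112, 70):
  112 = 1*70 + 42
  70 = 1*42 + 28
  42 = 1*28 + 14
  28 = 2*14
so gcd(112, 70) = 14.
Back-substitute for Bézout coefficients:
  14 = 42 - 1*28
  ... = 70*(-3) + 112*(2)
Scale by 19: particular solution (-57, 38); reduce p mod 8: (7, -2).
General solution: p = 7 + 8t, q = -2 - 5t for integer t.
-40 ≤ 7 + 8t ≤ -4 gives t ∈ [-5, -2], which is 4 values.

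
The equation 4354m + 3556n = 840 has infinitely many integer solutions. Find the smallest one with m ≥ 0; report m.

gcd(4354, 3556):
  4354 = 1·3556 + 798
  3556 = 4·798 + 364
  798 = 2·364 + 70
  364 = 5·70 + 14
  70 = 5·14
so gcd(4354, 3556) = 14.
14 divides 840, so solutions exist.
Back-substitute for Bézout coefficients:
  14 = 364 - 5·70
  ... = 4354·(-49) + 3556·(60)
Scale by 840/14 = 60: (m₀, n₀) = (-2940, 3600).
General solution: m = -2940 + 254t, n = 3600 - 311t for integer t.
m ≥ 0: smallest is -2940 mod 254 = 108 (at t = 12), with n = -132.

108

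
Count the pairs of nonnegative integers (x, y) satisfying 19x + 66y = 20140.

gcd(66, 19):
  66 = 3×19 + 9
  19 = 2×9 + 1
  9 = 9×1
so gcd(66, 19) = 1.
Back-substitute for Bézout coefficients:
  1 = 19 - 2×9
  ... = 19×(7) + 66×(-2)
Scale by 20140: one solution is (140980, -40280). Reduce x mod 66: (4, 304).
General: x = 4 + 66t, y = 304 - 19t.
x ≥ 0 ⇒ t ≥ 0; y ≥ 0 ⇒ t ≤ 16. So t ∈ [0, 16]: 17 solutions.

17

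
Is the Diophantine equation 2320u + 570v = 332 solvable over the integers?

gcd(2320, 570) = 10  (2320 = 4*570 + 40, 570 = 14*40 + 10, 40 = 4*10).
10 does not divide 332 (remainder 2), so no integer solutions.

no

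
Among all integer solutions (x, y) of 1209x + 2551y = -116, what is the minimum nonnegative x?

1517

gcd(2551, 1209):
  2551 = 2·1209 + 133
  1209 = 9·133 + 12
  133 = 11·12 + 1
  12 = 12·1
so gcd(2551, 1209) = 1.
1 divides -116, so solutions exist.
Back-substitute for Bézout coefficients:
  1 = 133 - 11·12
  ... = 1209·(-211) + 2551·(100)
Scale by -116/1 = -116: (x₀, y₀) = (24476, -11600).
General solution: x = 24476 + 2551t, y = -11600 - 1209t for integer t.
x ≥ 0: smallest is 24476 mod 2551 = 1517 (at t = -9), with y = -719.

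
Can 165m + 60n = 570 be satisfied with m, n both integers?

yes

gcd(165, 60):
  165 = 2*60 + 45
  60 = 1*45 + 15
  45 = 3*15
so gcd(165, 60) = 15.
15 divides 570, so integer solutions exist.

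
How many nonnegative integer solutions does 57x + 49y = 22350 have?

8

gcd(57, 49):
  57 = 1×49 + 8
  49 = 6×8 + 1
  8 = 8×1
so gcd(57, 49) = 1.
Back-substitute for Bézout coefficients:
  1 = 49 - 6×8
  ... = 57×(-6) + 49×(7)
Scale by 22350: one solution is (-134100, 156450). Reduce x mod 49: (13, 441).
General: x = 13 + 49t, y = 441 - 57t.
x ≥ 0 ⇒ t ≥ 0; y ≥ 0 ⇒ t ≤ 7. So t ∈ [0, 7]: 8 solutions.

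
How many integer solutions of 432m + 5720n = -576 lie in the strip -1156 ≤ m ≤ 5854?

gcd(5720, 432) = 8  (5720 = 13×432 + 104, 432 = 4×104 + 16, 104 = 6×16 + 8, 16 = 2×8).
Back-substituting, 432×(-331) + 5720×(25) = 8.
Scale by -72: particular solution (23832, -1800); reduce m mod 715: (237, -18).
General solution: m = 237 + 715t, n = -18 - 54t for integer t.
-1156 ≤ 237 + 715t ≤ 5854 gives t ∈ [-1, 7], which is 9 values.

9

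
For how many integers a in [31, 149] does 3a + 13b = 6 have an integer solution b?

9

gcd(13, 3) = 1.
By Bézout, 3*(-4) + 13*(1) = 1.
Particular solution: (2, 0).
General solution: a = 2 + 13t, b = 0 - 3t for integer t.
31 ≤ 2 + 13t ≤ 149 gives t ∈ [3, 11], which is 9 values.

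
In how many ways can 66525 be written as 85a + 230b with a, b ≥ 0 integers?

17

gcd(230, 85) = 5.
By Bézout, 85×(19) + 230×(-7) = 5.
One solution: (25, 280).
General: a = 25 + 46t, b = 280 - 17t.
a ≥ 0 ⇒ t ≥ 0; b ≥ 0 ⇒ t ≤ 16. So t ∈ [0, 16]: 17 solutions.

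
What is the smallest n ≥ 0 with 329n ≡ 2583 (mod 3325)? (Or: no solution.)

402

gcd(3325, 329) = 7.
7 divides 2583, so solutions exist.
By Bézout, 329*(-192) + 3325*(19) = 7.
So 329*(-192) ≡ 7 (mod 3325); multiply by 369: n ≡ -70848 (mod 475).
Smallest nonnegative: n = -70848 mod 475 = 402.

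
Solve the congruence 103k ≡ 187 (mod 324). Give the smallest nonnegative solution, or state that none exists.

49

gcd(324, 103) = 1  (324 = 3×103 + 15, 103 = 6×15 + 13, 15 = 1×13 + 2, 13 = 6×2 + 1, 2 = 2×1).
1 divides 187, so solutions exist.
Back-substituting, 103×(151) + 324×(-48) = 1.
So 103×(151) ≡ 1 (mod 324); multiply by 187: k ≡ 28237 (mod 324).
Smallest nonnegative: k = 28237 mod 324 = 49.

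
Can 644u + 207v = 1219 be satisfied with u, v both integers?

yes

gcd(644, 207):
  644 = 3×207 + 23
  207 = 9×23
so gcd(644, 207) = 23.
23 divides 1219, so integer solutions exist.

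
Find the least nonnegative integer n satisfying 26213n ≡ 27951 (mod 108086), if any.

gcd(108086, 26213) = 11  (108086 = 4*26213 + 3234, 26213 = 8*3234 + 341, 3234 = 9*341 + 165, 341 = 2*165 + 11, 165 = 15*11).
11 divides 27951, so solutions exist.
Back-substituting, 26213*(635) + 108086*(-154) = 11.
So 26213*(635) ≡ 11 (mod 108086); multiply by 2541: n ≡ 1613535 (mod 9826).
Smallest nonnegative: n = 1613535 mod 9826 = 2071.

2071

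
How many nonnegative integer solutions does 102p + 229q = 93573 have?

gcd(229, 102):
  229 = 2×102 + 25
  102 = 4×25 + 2
  25 = 12×2 + 1
  2 = 2×1
so gcd(229, 102) = 1.
Back-substitute for Bézout coefficients:
  1 = 25 - 12×2
  ... = 102×(-110) + 229×(49)
Scale by 93573: one solution is (-10293030, 4585077). Reduce p mod 229: (62, 381).
General: p = 62 + 229t, q = 381 - 102t.
p ≥ 0 ⇒ t ≥ 0; q ≥ 0 ⇒ t ≤ 3. So t ∈ [0, 3]: 4 solutions.

4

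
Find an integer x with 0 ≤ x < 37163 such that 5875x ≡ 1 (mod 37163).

gcd(37163, 5875):
  37163 = 6·5875 + 1913
  5875 = 3·1913 + 136
  1913 = 14·136 + 9
  136 = 15·9 + 1
  9 = 9·1
so gcd(37163, 5875) = 1.
Back-substitute for Bézout coefficients:
  1 = 136 - 15·9
  ... = 5875·(4099) + 37163·(-648)
So 5875·4099 ≡ 1 (mod 37163), and 4099 mod 37163 = 4099.

4099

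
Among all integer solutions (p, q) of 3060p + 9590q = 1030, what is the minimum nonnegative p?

624

gcd(9590, 3060):
  9590 = 3×3060 + 410
  3060 = 7×410 + 190
  410 = 2×190 + 30
  190 = 6×30 + 10
  30 = 3×10
so gcd(9590, 3060) = 10.
10 divides 1030, so solutions exist.
Back-substitute for Bézout coefficients:
  10 = 190 - 6×30
  ... = 3060×(304) + 9590×(-97)
Scale by 1030/10 = 103: (p₀, q₀) = (31312, -9991).
General solution: p = 31312 + 959t, q = -9991 - 306t for integer t.
p ≥ 0: smallest is 31312 mod 959 = 624 (at t = -32), with q = -199.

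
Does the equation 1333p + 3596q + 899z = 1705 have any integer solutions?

gcd(3596, 1333):
  3596 = 2*1333 + 930
  1333 = 1*930 + 403
  930 = 2*403 + 124
  403 = 3*124 + 31
  124 = 4*31
so gcd(3596, 1333) = 31.
gcd(31, 899) = 31.
31 divides 1705, so integer solutions exist.

yes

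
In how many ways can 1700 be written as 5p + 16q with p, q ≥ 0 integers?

22

gcd(16, 5) = 1  (16 = 3×5 + 1, 5 = 5×1).
Back-substituting, 5×(-3) + 16×(1) = 1.
Scale by 1700: one solution is (-5100, 1700). Reduce p mod 16: (4, 105).
General: p = 4 + 16t, q = 105 - 5t.
p ≥ 0 ⇒ t ≥ 0; q ≥ 0 ⇒ t ≤ 21. So t ∈ [0, 21]: 22 solutions.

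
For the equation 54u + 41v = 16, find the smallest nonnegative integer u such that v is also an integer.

gcd(54, 41) = 1  (54 = 1*41 + 13, 41 = 3*13 + 2, 13 = 6*2 + 1, 2 = 2*1).
1 divides 16, so solutions exist.
Back-substituting, 54*(19) + 41*(-25) = 1.
Scale by 16/1 = 16: (u₀, v₀) = (304, -400).
General solution: u = 304 + 41t, v = -400 - 54t for integer t.
u ≥ 0: smallest is 304 mod 41 = 17 (at t = -7), with v = -22.

17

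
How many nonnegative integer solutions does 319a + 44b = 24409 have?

gcd(319, 44):
  319 = 7×44 + 11
  44 = 4×11
so gcd(319, 44) = 11.
Back-substitute for Bézout coefficients:
  11 = 319 - 7×44
  ... = 319×(1) + 44×(-7)
Scale by 2219: one solution is (2219, -15533). Reduce a mod 4: (3, 533).
General: a = 3 + 4t, b = 533 - 29t.
a ≥ 0 ⇒ t ≥ 0; b ≥ 0 ⇒ t ≤ 18. So t ∈ [0, 18]: 19 solutions.

19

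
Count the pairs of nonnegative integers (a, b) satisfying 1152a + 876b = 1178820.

14

gcd(1152, 876):
  1152 = 1*876 + 276
  876 = 3*276 + 48
  276 = 5*48 + 36
  48 = 1*36 + 12
  36 = 3*12
so gcd(1152, 876) = 12.
Back-substitute for Bézout coefficients:
  12 = 48 - 1*36
  ... = 1152*(-19) + 876*(25)
Scale by 98235: one solution is (-1866465, 2455875). Reduce a mod 73: (72, 1251).
General: a = 72 + 73t, b = 1251 - 96t.
a ≥ 0 ⇒ t ≥ 0; b ≥ 0 ⇒ t ≤ 13. So t ∈ [0, 13]: 14 solutions.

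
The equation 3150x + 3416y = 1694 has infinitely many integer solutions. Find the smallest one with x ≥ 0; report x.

gcd(3416, 3150):
  3416 = 1*3150 + 266
  3150 = 11*266 + 224
  266 = 1*224 + 42
  224 = 5*42 + 14
  42 = 3*14
so gcd(3416, 3150) = 14.
14 divides 1694, so solutions exist.
Back-substitute for Bézout coefficients:
  14 = 224 - 5*42
  ... = 3150*(77) + 3416*(-71)
Scale by 1694/14 = 121: (x₀, y₀) = (9317, -8591).
General solution: x = 9317 + 244t, y = -8591 - 225t for integer t.
x ≥ 0: smallest is 9317 mod 244 = 45 (at t = -38), with y = -41.

45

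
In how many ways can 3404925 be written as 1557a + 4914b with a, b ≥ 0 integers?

gcd(4914, 1557) = 9  (4914 = 3×1557 + 243, 1557 = 6×243 + 99, 243 = 2×99 + 45, 99 = 2×45 + 9, 45 = 5×9).
Back-substituting, 1557×(101) + 4914×(-32) = 9.
Scale by 378325: one solution is (38210825, -12106400). Reduce a mod 546: (107, 659).
General: a = 107 + 546t, b = 659 - 173t.
a ≥ 0 ⇒ t ≥ 0; b ≥ 0 ⇒ t ≤ 3. So t ∈ [0, 3]: 4 solutions.

4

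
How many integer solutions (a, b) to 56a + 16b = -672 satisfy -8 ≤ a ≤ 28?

gcd(56, 16) = 8.
By Bézout, 56×(1) + 16×(-3) = 8.
Particular solution: (0, -42).
General solution: a = 0 + 2t, b = -42 - 7t for integer t.
-8 ≤ 0 + 2t ≤ 28 gives t ∈ [-4, 14], which is 19 values.

19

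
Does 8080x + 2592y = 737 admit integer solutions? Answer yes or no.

gcd(8080, 2592):
  8080 = 3×2592 + 304
  2592 = 8×304 + 160
  304 = 1×160 + 144
  160 = 1×144 + 16
  144 = 9×16
so gcd(8080, 2592) = 16.
16 does not divide 737 (remainder 1), so no integer solutions.

no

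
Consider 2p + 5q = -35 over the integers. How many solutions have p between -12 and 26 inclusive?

gcd(5, 2) = 1.
By Bézout, 2·(-2) + 5·(1) = 1.
Particular solution: (0, -7).
General solution: p = 0 + 5t, q = -7 - 2t for integer t.
-12 ≤ 0 + 5t ≤ 26 gives t ∈ [-2, 5], which is 8 values.

8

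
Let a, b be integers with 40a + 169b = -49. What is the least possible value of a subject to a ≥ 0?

3

gcd(169, 40) = 1.
1 divides -49, so solutions exist.
By Bézout, 40×(-38) + 169×(9) = 1.
Scale by -49/1 = -49: (a₀, b₀) = (1862, -441).
General solution: a = 1862 + 169t, b = -441 - 40t for integer t.
a ≥ 0: smallest is 1862 mod 169 = 3 (at t = -11), with b = -1.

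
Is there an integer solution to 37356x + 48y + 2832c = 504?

gcd(37356, 48):
  37356 = 778·48 + 12
  48 = 4·12
so gcd(37356, 48) = 12.
gcd(12, 2832) = 12.
12 divides 504, so integer solutions exist.

yes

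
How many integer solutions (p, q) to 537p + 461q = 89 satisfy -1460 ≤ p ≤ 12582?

30

gcd(537, 461):
  537 = 1·461 + 76
  461 = 6·76 + 5
  76 = 15·5 + 1
  5 = 5·1
so gcd(537, 461) = 1.
Back-substitute for Bézout coefficients:
  1 = 76 - 15·5
  ... = 537·(91) + 461·(-106)
Scale by 89: particular solution (8099, -9434); reduce p mod 461: (262, -305).
General solution: p = 262 + 461t, q = -305 - 537t for integer t.
-1460 ≤ 262 + 461t ≤ 12582 gives t ∈ [-3, 26], which is 30 values.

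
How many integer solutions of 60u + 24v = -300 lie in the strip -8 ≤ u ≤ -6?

gcd(60, 24) = 12  (60 = 2*24 + 12, 24 = 2*12).
Back-substituting, 60*(1) + 24*(-2) = 12.
Scale by -25: particular solution (-25, 50); reduce u mod 2: (1, -15).
General solution: u = 1 + 2t, v = -15 - 5t for integer t.
-8 ≤ 1 + 2t ≤ -6 gives t ∈ [-4, -4], which is 1 value.

1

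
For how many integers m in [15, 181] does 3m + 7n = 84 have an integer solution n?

23

gcd(7, 3):
  7 = 2·3 + 1
  3 = 3·1
so gcd(7, 3) = 1.
Back-substitute for Bézout coefficients:
  1 = 7 - 2·3
  ... = 3·(-2) + 7·(1)
Scale by 84: particular solution (-168, 84); reduce m mod 7: (0, 12).
General solution: m = 0 + 7t, n = 12 - 3t for integer t.
15 ≤ 0 + 7t ≤ 181 gives t ∈ [3, 25], which is 23 values.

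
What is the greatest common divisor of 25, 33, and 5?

gcd(33, 25) = 1  (33 = 1*25 + 8, 25 = 3*8 + 1, 8 = 8*1).
gcd(1, 5) = 1.

1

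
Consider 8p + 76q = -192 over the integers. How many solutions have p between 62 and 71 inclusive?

gcd(76, 8):
  76 = 9·8 + 4
  8 = 2·4
so gcd(76, 8) = 4.
Back-substitute for Bézout coefficients:
  4 = 76 - 9·8
  ... = 8·(-9) + 76·(1)
Scale by -48: particular solution (432, -48); reduce p mod 19: (14, -4).
General solution: p = 14 + 19t, q = -4 - 2t for integer t.
62 ≤ 14 + 19t ≤ 71 gives t ∈ [3, 3], which is 1 value.

1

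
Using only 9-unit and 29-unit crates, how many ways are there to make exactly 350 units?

Need nonnegative integers with 9j + 29k = 350.
gcd(9, 29) = 1, and 9·(13) + 29·(-4) = 1.
So (j₀, k₀) = (4550, -1400); general j = 4550 + 29t, k = -1400 - 9t.
j ≥ 0 ⇒ t ≥ -156; k ≥ 0 ⇒ t ≤ -156. That's 1 value of t.

1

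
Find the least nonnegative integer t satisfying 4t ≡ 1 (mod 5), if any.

4

gcd(5, 4) = 1.
1 divides 1, so solutions exist.
By Bézout, 4·(-1) + 5·(1) = 1.
So 4·(-1) ≡ 1 (mod 5); multiply by 1: t ≡ -1 (mod 5).
Smallest nonnegative: t = -1 mod 5 = 4.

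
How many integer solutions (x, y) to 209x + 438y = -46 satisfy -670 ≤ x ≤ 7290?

18

gcd(438, 209):
  438 = 2·209 + 20
  209 = 10·20 + 9
  20 = 2·9 + 2
  9 = 4·2 + 1
  2 = 2·1
so gcd(438, 209) = 1.
Back-substitute for Bézout coefficients:
  1 = 9 - 4·2
  ... = 209·(197) + 438·(-94)
Scale by -46: particular solution (-9062, 4324); reduce x mod 438: (136, -65).
General solution: x = 136 + 438t, y = -65 - 209t for integer t.
-670 ≤ 136 + 438t ≤ 7290 gives t ∈ [-1, 16], which is 18 values.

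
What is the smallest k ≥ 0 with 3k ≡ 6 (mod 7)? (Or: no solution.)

2

gcd(7, 3):
  7 = 2×3 + 1
  3 = 3×1
so gcd(7, 3) = 1.
1 divides 6, so solutions exist.
Back-substitute for Bézout coefficients:
  1 = 7 - 2×3
  ... = 3×(-2) + 7×(1)
So 3×(-2) ≡ 1 (mod 7); multiply by 6: k ≡ -12 (mod 7).
Smallest nonnegative: k = -12 mod 7 = 2.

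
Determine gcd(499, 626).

1

gcd(626, 499) = 1  (626 = 1·499 + 127, 499 = 3·127 + 118, 127 = 1·118 + 9, 118 = 13·9 + 1, 9 = 9·1).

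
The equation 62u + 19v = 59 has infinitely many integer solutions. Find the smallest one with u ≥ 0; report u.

8

gcd(62, 19) = 1  (62 = 3*19 + 5, 19 = 3*5 + 4, 5 = 1*4 + 1, 4 = 4*1).
1 divides 59, so solutions exist.
Back-substituting, 62*(4) + 19*(-13) = 1.
Scale by 59/1 = 59: (u₀, v₀) = (236, -767).
General solution: u = 236 + 19t, v = -767 - 62t for integer t.
u ≥ 0: smallest is 236 mod 19 = 8 (at t = -12), with v = -23.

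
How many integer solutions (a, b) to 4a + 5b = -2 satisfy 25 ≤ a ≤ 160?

27

gcd(5, 4):
  5 = 1*4 + 1
  4 = 4*1
so gcd(5, 4) = 1.
Back-substitute for Bézout coefficients:
  1 = 5 - 1*4
  ... = 4*(-1) + 5*(1)
Scale by -2: particular solution (2, -2); reduce a mod 5: (2, -2).
General solution: a = 2 + 5t, b = -2 - 4t for integer t.
25 ≤ 2 + 5t ≤ 160 gives t ∈ [5, 31], which is 27 values.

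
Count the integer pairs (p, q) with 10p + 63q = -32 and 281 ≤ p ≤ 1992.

27

gcd(63, 10) = 1  (63 = 6*10 + 3, 10 = 3*3 + 1, 3 = 3*1).
Back-substituting, 10*(19) + 63*(-3) = 1.
Scale by -32: particular solution (-608, 96); reduce p mod 63: (22, -4).
General solution: p = 22 + 63t, q = -4 - 10t for integer t.
281 ≤ 22 + 63t ≤ 1992 gives t ∈ [5, 31], which is 27 values.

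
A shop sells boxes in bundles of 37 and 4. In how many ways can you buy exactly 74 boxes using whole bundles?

1

Need nonnegative integers with 37j + 4k = 74.
gcd(37, 4) = 1, and 37·(1) + 4·(-9) = 1.
So (j₀, k₀) = (74, -666); general j = 74 + 4t, k = -666 - 37t.
j ≥ 0 ⇒ t ≥ -18; k ≥ 0 ⇒ t ≤ -18. That's 1 value of t.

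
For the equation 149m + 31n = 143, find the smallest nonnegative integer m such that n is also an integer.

2

gcd(149, 31) = 1  (149 = 4*31 + 25, 31 = 1*25 + 6, 25 = 4*6 + 1, 6 = 6*1).
1 divides 143, so solutions exist.
Back-substituting, 149*(5) + 31*(-24) = 1.
Scale by 143/1 = 143: (m₀, n₀) = (715, -3432).
General solution: m = 715 + 31t, n = -3432 - 149t for integer t.
m ≥ 0: smallest is 715 mod 31 = 2 (at t = -23), with n = -5.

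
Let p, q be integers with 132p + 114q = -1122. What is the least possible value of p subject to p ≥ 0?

1

gcd(132, 114) = 6  (132 = 1*114 + 18, 114 = 6*18 + 6, 18 = 3*6).
6 divides -1122, so solutions exist.
Back-substituting, 132*(-6) + 114*(7) = 6.
Scale by -1122/6 = -187: (p₀, q₀) = (1122, -1309).
General solution: p = 1122 + 19t, q = -1309 - 22t for integer t.
p ≥ 0: smallest is 1122 mod 19 = 1 (at t = -59), with q = -11.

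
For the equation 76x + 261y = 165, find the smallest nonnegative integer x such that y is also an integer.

gcd(261, 76) = 1.
1 divides 165, so solutions exist.
By Bézout, 76·(79) + 261·(-23) = 1.
Scale by 165/1 = 165: (x₀, y₀) = (13035, -3795).
General solution: x = 13035 + 261t, y = -3795 - 76t for integer t.
x ≥ 0: smallest is 13035 mod 261 = 246 (at t = -49), with y = -71.

246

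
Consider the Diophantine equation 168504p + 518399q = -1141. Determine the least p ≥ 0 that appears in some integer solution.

56961

gcd(518399, 168504) = 7  (518399 = 3·168504 + 12887, 168504 = 13·12887 + 973, 12887 = 13·973 + 238, 973 = 4·238 + 21, 238 = 11·21 + 7, 21 = 3·7).
7 divides -1141, so solutions exist.
Back-substituting, 168504·(-23975) + 518399·(7793) = 7.
Scale by -1141/7 = -163: (p₀, q₀) = (3907925, -1270259).
General solution: p = 3907925 + 74057t, q = -1270259 - 24072t for integer t.
p ≥ 0: smallest is 3907925 mod 74057 = 56961 (at t = -52), with q = -18515.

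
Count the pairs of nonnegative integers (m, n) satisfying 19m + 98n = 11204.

6

gcd(98, 19):
  98 = 5*19 + 3
  19 = 6*3 + 1
  3 = 3*1
so gcd(98, 19) = 1.
Back-substitute for Bézout coefficients:
  1 = 19 - 6*3
  ... = 19*(31) + 98*(-6)
Scale by 11204: one solution is (347324, -67224). Reduce m mod 98: (12, 112).
General: m = 12 + 98t, n = 112 - 19t.
m ≥ 0 ⇒ t ≥ 0; n ≥ 0 ⇒ t ≤ 5. So t ∈ [0, 5]: 6 solutions.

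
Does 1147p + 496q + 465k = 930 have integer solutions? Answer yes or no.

gcd(1147, 496) = 31  (1147 = 2·496 + 155, 496 = 3·155 + 31, 155 = 5·31).
gcd(31, 465) = 31.
31 divides 930, so integer solutions exist.

yes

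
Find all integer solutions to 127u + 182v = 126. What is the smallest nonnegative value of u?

140

gcd(182, 127):
  182 = 1×127 + 55
  127 = 2×55 + 17
  55 = 3×17 + 4
  17 = 4×4 + 1
  4 = 4×1
so gcd(182, 127) = 1.
1 divides 126, so solutions exist.
Back-substitute for Bézout coefficients:
  1 = 17 - 4×4
  ... = 127×(43) + 182×(-30)
Scale by 126/1 = 126: (u₀, v₀) = (5418, -3780).
General solution: u = 5418 + 182t, v = -3780 - 127t for integer t.
u ≥ 0: smallest is 5418 mod 182 = 140 (at t = -29), with v = -97.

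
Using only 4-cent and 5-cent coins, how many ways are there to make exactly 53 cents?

Need nonnegative integers with 4j + 5k = 53.
gcd(4, 5) = 1, and 4·(-1) + 5·(1) = 1.
So (j₀, k₀) = (-53, 53); general j = -53 + 5t, k = 53 - 4t.
j ≥ 0 ⇒ t ≥ 11; k ≥ 0 ⇒ t ≤ 13. That's 3 values of t.

3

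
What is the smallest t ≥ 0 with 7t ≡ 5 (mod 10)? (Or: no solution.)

gcd(10, 7) = 1  (10 = 1·7 + 3, 7 = 2·3 + 1, 3 = 3·1).
1 divides 5, so solutions exist.
Back-substituting, 7·(3) + 10·(-2) = 1.
So 7·(3) ≡ 1 (mod 10); multiply by 5: t ≡ 15 (mod 10).
Smallest nonnegative: t = 15 mod 10 = 5.

5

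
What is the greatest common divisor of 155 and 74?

gcd(155, 74) = 1  (155 = 2·74 + 7, 74 = 10·7 + 4, 7 = 1·4 + 3, 4 = 1·3 + 1, 3 = 3·1).

1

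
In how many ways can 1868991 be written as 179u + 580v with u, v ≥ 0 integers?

gcd(580, 179) = 1.
By Bézout, 179*(-81) + 580*(25) = 1.
One solution: (429, 3090).
General: u = 429 + 580t, v = 3090 - 179t.
u ≥ 0 ⇒ t ≥ 0; v ≥ 0 ⇒ t ≤ 17. So t ∈ [0, 17]: 18 solutions.

18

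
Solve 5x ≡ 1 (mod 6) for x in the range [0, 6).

gcd(6, 5) = 1.
By Bézout, 5×(-1) + 6×(1) = 1.
So 5×-1 ≡ 1 (mod 6), and -1 mod 6 = 5.

5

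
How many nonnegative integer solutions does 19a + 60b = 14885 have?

13

gcd(60, 19):
  60 = 3·19 + 3
  19 = 6·3 + 1
  3 = 3·1
so gcd(60, 19) = 1.
Back-substitute for Bézout coefficients:
  1 = 19 - 6·3
  ... = 19·(19) + 60·(-6)
Scale by 14885: one solution is (282815, -89310). Reduce a mod 60: (35, 237).
General: a = 35 + 60t, b = 237 - 19t.
a ≥ 0 ⇒ t ≥ 0; b ≥ 0 ⇒ t ≤ 12. So t ∈ [0, 12]: 13 solutions.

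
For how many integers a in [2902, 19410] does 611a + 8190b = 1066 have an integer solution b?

gcd(8190, 611) = 13.
By Bézout, 611×(-67) + 8190×(5) = 13.
Particular solution: (176, -13).
General solution: a = 176 + 630t, b = -13 - 47t for integer t.
2902 ≤ 176 + 630t ≤ 19410 gives t ∈ [5, 30], which is 26 values.

26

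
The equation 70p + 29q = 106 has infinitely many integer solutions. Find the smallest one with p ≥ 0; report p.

4

gcd(70, 29):
  70 = 2*29 + 12
  29 = 2*12 + 5
  12 = 2*5 + 2
  5 = 2*2 + 1
  2 = 2*1
so gcd(70, 29) = 1.
1 divides 106, so solutions exist.
Back-substitute for Bézout coefficients:
  1 = 5 - 2*2
  ... = 70*(-12) + 29*(29)
Scale by 106/1 = 106: (p₀, q₀) = (-1272, 3074).
General solution: p = -1272 + 29t, q = 3074 - 70t for integer t.
p ≥ 0: smallest is -1272 mod 29 = 4 (at t = 44), with q = -6.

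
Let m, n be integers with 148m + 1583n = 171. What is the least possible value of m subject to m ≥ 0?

gcd(1583, 148):
  1583 = 10×148 + 103
  148 = 1×103 + 45
  103 = 2×45 + 13
  45 = 3×13 + 6
  13 = 2×6 + 1
  6 = 6×1
so gcd(1583, 148) = 1.
1 divides 171, so solutions exist.
Back-substitute for Bézout coefficients:
  1 = 13 - 2×6
  ... = 148×(-246) + 1583×(23)
Scale by 171/1 = 171: (m₀, n₀) = (-42066, 3933).
General solution: m = -42066 + 1583t, n = 3933 - 148t for integer t.
m ≥ 0: smallest is -42066 mod 1583 = 675 (at t = 27), with n = -63.

675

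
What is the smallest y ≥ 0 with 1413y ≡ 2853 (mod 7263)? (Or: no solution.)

38

gcd(7263, 1413):
  7263 = 5*1413 + 198
  1413 = 7*198 + 27
  198 = 7*27 + 9
  27 = 3*9
so gcd(7263, 1413) = 9.
9 divides 2853, so solutions exist.
Back-substitute for Bézout coefficients:
  9 = 198 - 7*27
  ... = 1413*(-257) + 7263*(50)
So 1413*(-257) ≡ 9 (mod 7263); multiply by 317: y ≡ -81469 (mod 807).
Smallest nonnegative: y = -81469 mod 807 = 38.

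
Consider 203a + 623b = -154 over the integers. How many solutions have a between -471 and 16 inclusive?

gcd(623, 203) = 7  (623 = 3·203 + 14, 203 = 14·14 + 7, 14 = 2·7).
Back-substituting, 203·(43) + 623·(-14) = 7.
Scale by -22: particular solution (-946, 308); reduce a mod 89: (33, -11).
General solution: a = 33 + 89t, b = -11 - 29t for integer t.
-471 ≤ 33 + 89t ≤ 16 gives t ∈ [-5, -1], which is 5 values.

5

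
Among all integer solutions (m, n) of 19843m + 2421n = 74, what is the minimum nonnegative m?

gcd(19843, 2421):
  19843 = 8·2421 + 475
  2421 = 5·475 + 46
  475 = 10·46 + 15
  46 = 3·15 + 1
  15 = 15·1
so gcd(19843, 2421) = 1.
1 divides 74, so solutions exist.
Back-substitute for Bézout coefficients:
  1 = 46 - 3·15
  ... = 19843·(-158) + 2421·(1295)
Scale by 74/1 = 74: (m₀, n₀) = (-11692, 95830).
General solution: m = -11692 + 2421t, n = 95830 - 19843t for integer t.
m ≥ 0: smallest is -11692 mod 2421 = 413 (at t = 5), with n = -3385.

413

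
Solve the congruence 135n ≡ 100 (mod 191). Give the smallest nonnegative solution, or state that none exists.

121

gcd(191, 135) = 1.
1 divides 100, so solutions exist.
By Bézout, 135×(-58) + 191×(41) = 1.
So 135×(-58) ≡ 1 (mod 191); multiply by 100: n ≡ -5800 (mod 191).
Smallest nonnegative: n = -5800 mod 191 = 121.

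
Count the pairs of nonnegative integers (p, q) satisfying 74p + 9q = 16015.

gcd(74, 9) = 1  (74 = 8×9 + 2, 9 = 4×2 + 1, 2 = 2×1).
Back-substituting, 74×(-4) + 9×(33) = 1.
Scale by 16015: one solution is (-64060, 528495). Reduce p mod 9: (2, 1763).
General: p = 2 + 9t, q = 1763 - 74t.
p ≥ 0 ⇒ t ≥ 0; q ≥ 0 ⇒ t ≤ 23. So t ∈ [0, 23]: 24 solutions.

24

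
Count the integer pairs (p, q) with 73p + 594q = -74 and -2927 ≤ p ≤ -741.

gcd(594, 73) = 1.
By Bézout, 73×(-179) + 594×(22) = 1.
Particular solution: (178, -22).
General solution: p = 178 + 594t, q = -22 - 73t for integer t.
-2927 ≤ 178 + 594t ≤ -741 gives t ∈ [-5, -2], which is 4 values.

4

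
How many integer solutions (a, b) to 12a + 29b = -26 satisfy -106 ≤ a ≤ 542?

gcd(29, 12) = 1.
By Bézout, 12×(-12) + 29×(5) = 1.
Particular solution: (22, -10).
General solution: a = 22 + 29t, b = -10 - 12t for integer t.
-106 ≤ 22 + 29t ≤ 542 gives t ∈ [-4, 17], which is 22 values.

22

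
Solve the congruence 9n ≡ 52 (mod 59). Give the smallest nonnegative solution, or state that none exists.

32

gcd(59, 9) = 1  (59 = 6·9 + 5, 9 = 1·5 + 4, 5 = 1·4 + 1, 4 = 4·1).
1 divides 52, so solutions exist.
Back-substituting, 9·(-13) + 59·(2) = 1.
So 9·(-13) ≡ 1 (mod 59); multiply by 52: n ≡ -676 (mod 59).
Smallest nonnegative: n = -676 mod 59 = 32.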